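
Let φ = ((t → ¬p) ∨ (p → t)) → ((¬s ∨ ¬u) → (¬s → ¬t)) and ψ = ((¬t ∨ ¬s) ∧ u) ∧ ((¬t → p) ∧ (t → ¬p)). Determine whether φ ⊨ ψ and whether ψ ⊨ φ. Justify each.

(→) This fails. Under t = F, p = F, s = F, u = F, the left side is true but the right side is false.

(←) This fails. Under t = T, p = F, s = F, u = T, the left side is false but the right side is true.

Both directions fail.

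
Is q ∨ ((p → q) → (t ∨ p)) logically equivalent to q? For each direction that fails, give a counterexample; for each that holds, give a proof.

The forward direction fails; the converse holds.

(⇐) Assume the antecedent. If p is true, q ∨ ((p → q) → (t ∨ p)) reduces to true regardless of the other variables. If p is false, the antecedent forces (p = F, q = T, t = F) or (p = F, q = T, t = T), and q ∨ ((p → q) → (t ∨ p)) holds there. Either way q ∨ ((p → q) → (t ∨ p)) holds.

(⇒) This fails. Under p = T, q = F, t = F, the left side is true but the right side is false.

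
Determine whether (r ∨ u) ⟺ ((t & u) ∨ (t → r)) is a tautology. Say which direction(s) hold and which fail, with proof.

Not equivalent: only (⇒) holds.

[⇒] Assume the antecedent. If u is true, (t & u) ∨ (t → r) reduces to true regardless of the other variables. If u is false, the antecedent forces (t = F, u = F, r = T) or (t = T, u = F, r = T), and (t & u) ∨ (t → r) holds there. Either way (t & u) ∨ (t → r) holds.

[⇐] This fails. Under t = F, u = F, r = F, the left side is false but the right side is true.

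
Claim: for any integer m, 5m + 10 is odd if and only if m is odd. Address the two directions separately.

Both implications hold.

Forward direction. Suppose 5m + 10 is odd. Since 5 is odd, 5m and m have the same parity, so 5m + 10 ≡ m + 10 (mod 2). As 10 is even, 5m + 10 is odd exactly when m is odd. Thus m is odd.

Converse. Suppose m is odd; write m = 2j + 1. Then 5m + 10 = 5·(2j + 1) + 10 = 2·5j + 15, which is odd.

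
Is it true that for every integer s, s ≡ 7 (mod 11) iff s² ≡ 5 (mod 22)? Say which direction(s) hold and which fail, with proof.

(⟹) This fails: take s = 18. Then 18 ≡ 7 (mod 11), but 18² = 324 ≡ 16 (mod 22), not 5.

(⟸) This fails: take s = 15. Then 15² = 225 ≡ 5 (mod 22), yet 15 ≡ 4 (mod 11), not 7.

Neither implication holds.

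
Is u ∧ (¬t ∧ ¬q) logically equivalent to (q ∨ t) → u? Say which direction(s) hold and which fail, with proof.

(⇒) Assume the antecedent. If q is true, the antecedent cannot hold. If q is false, the antecedent forces (q = F, t = F, u = T), and (q ∨ t) → u holds there. Either way (q ∨ t) → u holds.

(⇐) This fails. Under q = F, t = F, u = F, the left side is false but the right side is true.

Only the forward implication holds.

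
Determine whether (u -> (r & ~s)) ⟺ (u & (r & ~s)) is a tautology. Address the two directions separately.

Forward direction. This fails. Under u = F, s = F, r = F, the left side is true but the right side is false.

Converse. Assume the antecedent. If u is true, the antecedent forces (u = T, s = F, r = T), and u -> (r & ~s) holds there. If u is false, the antecedent cannot hold. Either way u -> (r & ~s) holds.

(⇒) fails; (⇐) holds.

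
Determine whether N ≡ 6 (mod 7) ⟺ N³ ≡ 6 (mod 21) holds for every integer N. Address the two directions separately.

(⇒) This fails: take N = 13. Then 13 ≡ 6 (mod 7), but 13³ = 2197 ≡ 13 (mod 21), not 6.

(⇐) This fails: take N = 3. Then 3³ = 27 ≡ 6 (mod 21), yet 3 ≡ 3 (mod 7), not 6.

(⇒) fails and (⇐) fails.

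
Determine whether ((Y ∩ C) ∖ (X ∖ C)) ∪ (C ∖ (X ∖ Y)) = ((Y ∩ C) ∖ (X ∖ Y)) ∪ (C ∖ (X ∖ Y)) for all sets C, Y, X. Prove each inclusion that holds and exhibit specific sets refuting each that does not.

Both inclusions hold; the sets are equal.

(⊆) Let x ∈ ((Y ∩ C) ∖ (X ∖ C)) ∪ (C ∖ (X ∖ Y)). Then either x ∈ C and x ∉ Y, X; or x ∈ C ∩ Y and x ∉ X; or x ∈ C ∩ Y ∩ X. In each case x ∈ ((Y ∩ C) ∖ (X ∖ Y)) ∪ (C ∖ (X ∖ Y)), so ((Y ∩ C) ∖ (X ∖ C)) ∪ (C ∖ (X ∖ Y)) ⊆ ((Y ∩ C) ∖ (X ∖ Y)) ∪ (C ∖ (X ∖ Y)).

(⊇) Let x ∈ ((Y ∩ C) ∖ (X ∖ Y)) ∪ (C ∖ (X ∖ Y)). Then either x ∈ C and x ∉ Y, X; or x ∈ C ∩ Y and x ∉ X; or x ∈ C ∩ Y ∩ X. In each case x ∈ ((Y ∩ C) ∖ (X ∖ C)) ∪ (C ∖ (X ∖ Y)), so ((Y ∩ C) ∖ (X ∖ Y)) ∪ (C ∖ (X ∖ Y)) ⊆ ((Y ∩ C) ∖ (X ∖ C)) ∪ (C ∖ (X ∖ Y)).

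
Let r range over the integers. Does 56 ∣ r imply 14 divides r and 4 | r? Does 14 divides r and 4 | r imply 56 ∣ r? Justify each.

Forward direction. If 56 ∣ r, write r = 56q. Since 56 = 4·14, r = 14·(4q), so 14 ∣ r; and since 56 = 14·4, r = 4·(14q), so 4 ∣ r.

Converse. This fails: take r = 28. Both 14 ∣ 28 and 4 ∣ 28, yet 28 is not a multiple of 56 (since 28 = 0·56 + 28), so 56 ∤ 28.

Not equivalent: only (⇒) holds.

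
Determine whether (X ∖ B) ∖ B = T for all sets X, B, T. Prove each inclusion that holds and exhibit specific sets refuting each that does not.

Forward inclusion. This inclusion fails. Take X = {1}, B = ∅, T = ∅; then 1 ∈ (X ∖ B) ∖ B but 1 ∉ T.

Reverse inclusion. This inclusion fails. Take X = ∅, B = ∅, T = {1}; then 1 ∈ T but 1 ∉ (X ∖ B) ∖ B.

(⊆) fails and (⊇) fails.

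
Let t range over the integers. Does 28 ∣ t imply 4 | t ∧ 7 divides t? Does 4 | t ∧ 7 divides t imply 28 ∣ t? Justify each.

(←) Suppose 4 ∣ t and 7 ∣ t. Any common multiple of 4 and 7 is a multiple of their lcm; here gcd(4, 7) = 1, so lcm(4, 7) = 4·7 = 28, so 28 ∣ t.

(→) If 28 ∣ t, write t = 28q. Since 28 = 7·4, t = 4·(7q), so 4 ∣ t; and since 28 = 4·7, t = 7·(4q), so 7 ∣ t.

Both directions hold; the statement is true.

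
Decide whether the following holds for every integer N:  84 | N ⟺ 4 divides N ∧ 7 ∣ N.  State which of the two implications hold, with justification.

(⟸) This fails: take N = 28. Both 4 ∣ 28 and 7 ∣ 28, yet 28 is not a multiple of 84 (since 28 = 0·84 + 28), so 84 ∤ 28.

(⟹) If 84 ∣ N, write N = 84q. Since 84 = 21·4, N = 4·(21q), so 4 ∣ N; and since 84 = 12·7, N = 7·(12q), so 7 ∣ N.

(⇒) holds; (⇐) fails.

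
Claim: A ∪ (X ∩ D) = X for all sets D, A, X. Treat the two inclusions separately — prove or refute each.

(⊆) This inclusion fails. Take D = ∅, A = {1}, X = ∅; then 1 ∈ A ∪ (X ∩ D) but 1 ∉ X.

(⊇) This inclusion fails. Take D = ∅, A = ∅, X = {1}; then 1 ∈ X but 1 ∉ A ∪ (X ∩ D).

Both inclusions fail.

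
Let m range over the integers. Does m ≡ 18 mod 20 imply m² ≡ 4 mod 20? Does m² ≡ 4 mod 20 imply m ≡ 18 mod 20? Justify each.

Only the forward implication holds.

(→) Suppose m ≡ 18 mod 20. Write m = 20j + 18. Then (20j + 18)² = 400j² + 720j + 324 = 20(20j² + 36j + 16) + 4, so m² ≡ 4 (mod 20).

(←) This fails: take m = 2. Then 2² = 4 ≡ 4 (mod 20), yet 2 ≡ 2 (mod 20), not 18.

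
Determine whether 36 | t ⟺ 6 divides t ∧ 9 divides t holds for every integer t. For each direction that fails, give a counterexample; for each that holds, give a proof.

(⇒) holds; (⇐) fails.

(→) If 36 ∣ t, write t = 36q. Since 36 = 6·6, t = 6·(6q), so 6 ∣ t; and since 36 = 4·9, t = 9·(4q), so 9 ∣ t.

(←) This fails: take t = 18. Both 6 ∣ 18 and 9 ∣ 18, yet 18 is not a multiple of 36 (since 18 = 0·36 + 18), so 36 ∤ 18.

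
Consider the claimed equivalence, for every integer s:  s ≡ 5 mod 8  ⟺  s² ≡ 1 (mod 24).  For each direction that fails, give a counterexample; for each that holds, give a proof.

Neither direction holds.

Forward direction. This fails: take s = 21. Then 21 ≡ 5 (mod 8), but 21² = 441 ≡ 9 (mod 24), not 1.

Converse. This fails: take s = 1. Then 1² = 1 ≡ 1 (mod 24), yet 1 ≡ 1 (mod 8), not 5.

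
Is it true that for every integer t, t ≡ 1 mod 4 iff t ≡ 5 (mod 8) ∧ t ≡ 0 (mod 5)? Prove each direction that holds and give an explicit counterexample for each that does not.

Only the reverse direction holds.

Forward direction. This fails: t = 1 gives 1 ≡ 1 (mod 4) but 1 ≡ 1 (mod 8), so the conjunction on the right does not hold.

Converse. If t ≡ 5 (mod 8) and t ≡ 0 (mod 5), then by the Chinese remainder theorem t ≡ 5 (mod 40). Since 5 ≡ 1 (mod 4) and 4 ∣ 40, we get t ≡ 1 (mod 4).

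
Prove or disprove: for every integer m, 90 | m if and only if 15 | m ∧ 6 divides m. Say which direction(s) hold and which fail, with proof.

Only the forward implication holds.

(⟸) This fails: take m = 30. Both 15 ∣ 30 and 6 ∣ 30, yet 30 is not a multiple of 90 (since 30 = 0·90 + 30), so 90 ∤ 30.

(⟹) If 90 ∣ m, write m = 90q. Since 90 = 6·15, m = 15·(6q), so 15 ∣ m; and since 90 = 15·6, m = 6·(15q), so 6 ∣ m.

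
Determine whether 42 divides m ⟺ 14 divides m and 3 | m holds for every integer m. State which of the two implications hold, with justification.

Equivalent; both directions hold.

(⇒) If 42 ∣ m, write m = 42q. Since 42 = 3·14, m = 14·(3q), so 14 ∣ m; and since 42 = 14·3, m = 3·(14q), so 3 ∣ m.

(⇐) Suppose 14 ∣ m and 3 ∣ m. Any common multiple of 14 and 3 is a multiple of their lcm; here gcd(14, 3) = 1, so lcm(14, 3) = 14·3 = 42, so 42 ∣ m.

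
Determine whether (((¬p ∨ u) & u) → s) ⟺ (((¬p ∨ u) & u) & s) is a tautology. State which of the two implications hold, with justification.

(⇒) This fails. Under p = F, s = F, u = F, the left side is true but the right side is false.

(⇐) Assume the antecedent. If p is true, the antecedent forces (p = T, s = T, u = T), and ((¬p ∨ u) & u) → s holds there. If p is false, the antecedent forces (p = F, s = T, u = T), and ((¬p ∨ u) & u) → s holds there. Either way ((¬p ∨ u) & u) → s holds.

(⇒) fails; (⇐) holds.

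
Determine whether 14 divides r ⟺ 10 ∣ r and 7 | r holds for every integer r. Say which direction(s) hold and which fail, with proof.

(→) This fails: take r = 14. Certainly 14 ∣ 14, but 10 ∤ 14.

(←) Suppose 10 ∣ r and 7 ∣ r. Any common multiple of 10 and 7 is a multiple of their lcm; here gcd(10, 7) = 1, so lcm(10, 7) = 10·7 = 70, so 70 ∣ r. Since 14 ∣ 70, it follows that 14 ∣ r.

The forward direction fails; the converse holds.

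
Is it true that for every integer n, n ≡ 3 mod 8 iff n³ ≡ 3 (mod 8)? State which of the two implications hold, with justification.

Both implications hold.

(⇐) Suppose n³ ≡ 3 (mod 8). The only residue r in {0, …, 7} with r³ ≡ 3 (mod 8) is r = 3, so n ≡ 3 (mod 8).

(⇒) Suppose n ≡ 3 mod 8. Write n = 8j + 3. Then (8j + 3)³ = 512j³ + 576j² + 216j + 27 = 8(64j³ + 72j² + 27j + 3) + 3, so n³ ≡ 3 (mod 8).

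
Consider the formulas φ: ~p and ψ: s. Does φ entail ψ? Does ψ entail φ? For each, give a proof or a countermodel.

Neither direction holds.

(⇒) This fails. Under p = F, s = F, the left side is true but the right side is false.

(⇐) This fails. Under p = T, s = T, the left side is false but the right side is true.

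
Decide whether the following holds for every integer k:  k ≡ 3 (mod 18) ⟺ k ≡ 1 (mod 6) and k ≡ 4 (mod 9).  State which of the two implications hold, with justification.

Neither implication holds.

(⇒) This fails: k = 3 gives 3 ≡ 3 (mod 18) but 3 ≡ 3 (mod 6), so the conjunction on the right does not hold.

(⇐) This fails: k = 13 satisfies both congruences on the right (13 ≡ 1 mod 6 and 13 ≡ 4 mod 9) yet 13 ≡ 13 (mod 18), not 3.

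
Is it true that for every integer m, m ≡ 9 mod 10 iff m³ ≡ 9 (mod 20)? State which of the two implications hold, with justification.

Not equivalent: only (⇐) holds.

(⟹) This fails: take m = 19. Then 19 ≡ 9 (mod 10), but 19³ = 6859 ≡ 19 (mod 20), not 9.

(⟸) Conversely, the residues r modulo 20 with r³ ≡ 9 (mod 20) are exactly {9}, and each is ≡ 9 (mod 10).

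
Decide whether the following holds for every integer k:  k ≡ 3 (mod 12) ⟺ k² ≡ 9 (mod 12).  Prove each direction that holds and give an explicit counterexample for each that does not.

(→) Suppose k ≡ 3 (mod 12). Write k = 12j + 3. Then (12j + 3)² = 144j² + 72j + 9 = 12(12j² + 6j) + 9, so k² ≡ 9 (mod 12).

(←) This fails: take k = 9. Then 9² = 81 ≡ 9 (mod 12), yet 9 ≡ 9 (mod 12), not 3.

(⇒) holds; (⇐) fails.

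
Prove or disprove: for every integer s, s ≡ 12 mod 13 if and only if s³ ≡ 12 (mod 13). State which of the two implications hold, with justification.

(→) Suppose s ≡ 12 mod 13. Write s = 13j + 12. Then (13j + 12)³ = 2197j³ + 6084j² + 5616j + 1728 = 13(169j³ + 468j² + 432j + 132) + 12, so s³ ≡ 12 (mod 13).

(←) This fails: take s = 4. Then 4³ = 64 ≡ 12 (mod 13), yet 4 ≡ 4 (mod 13), not 12.

Not equivalent: only (⇒) holds.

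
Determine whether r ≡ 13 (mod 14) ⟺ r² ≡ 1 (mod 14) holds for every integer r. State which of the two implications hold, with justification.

(⇒) Suppose r ≡ 13 (mod 14). Write r = 14j + 13. Then (14j + 13)² = 196j² + 364j + 169 = 14(14j² + 26j + 12) + 1, so r² ≡ 1 (mod 14).

(⇐) This fails: take r = 1. Then 1² = 1 ≡ 1 (mod 14), yet 1 ≡ 1 (mod 14), not 13.

Not equivalent: only (⇒) holds.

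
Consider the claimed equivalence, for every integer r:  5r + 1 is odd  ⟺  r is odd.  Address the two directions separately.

Both directions fail.

Forward direction. This fails: r = 4 gives 5r + 1 = 21, which is odd, but 4 is even, not odd.

Converse. This also fails: r = 1 is odd, but 5r + 1 = 6 is even, not odd.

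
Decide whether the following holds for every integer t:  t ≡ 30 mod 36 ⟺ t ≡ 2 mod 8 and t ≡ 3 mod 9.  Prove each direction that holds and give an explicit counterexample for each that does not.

(⟹) This fails: t = 30 gives 30 ≡ 30 (mod 36) but 30 ≡ 6 (mod 8), so the conjunction on the right does not hold.

(⟸) Conversely, if t ≡ 2 (mod 8) and t ≡ 3 (mod 9), then by the Chinese remainder theorem t ≡ 66 (mod 72). Since 66 ≡ 30 (mod 36) and 36 ∣ 72, we get t ≡ 30 (mod 36).

The forward direction fails; the converse holds.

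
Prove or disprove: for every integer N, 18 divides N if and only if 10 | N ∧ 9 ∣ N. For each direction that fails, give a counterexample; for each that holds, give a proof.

(⇒) fails; (⇐) holds.

(⟹) This fails: take N = 18. Certainly 18 ∣ 18, but 10 ∤ 18.

(⟸) Suppose 10 ∣ N and 9 ∣ N. Any common multiple of 10 and 9 is a multiple of their lcm; here gcd(10, 9) = 1, so lcm(10, 9) = 10·9 = 90, so 90 ∣ N. Since 18 ∣ 90, it follows that 18 ∣ N.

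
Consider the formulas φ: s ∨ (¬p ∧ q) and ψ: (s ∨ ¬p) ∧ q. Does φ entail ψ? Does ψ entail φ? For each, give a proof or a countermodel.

(⇒) fails; (⇐) holds.

(→) This fails. Under p = F, q = F, s = T, the left side is true but the right side is false.

(←) Assume the antecedent. If p is true, the antecedent forces (p = T, q = T, s = T), and s ∨ (¬p ∧ q) holds there. If p is false, the antecedent forces (p = F, q = T, s = F) or (p = F, q = T, s = T), and s ∨ (¬p ∧ q) holds there. Either way s ∨ (¬p ∧ q) holds.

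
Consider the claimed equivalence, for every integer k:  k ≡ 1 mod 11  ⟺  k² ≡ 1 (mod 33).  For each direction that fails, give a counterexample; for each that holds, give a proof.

(→) This fails: take k = 12. Then 12 ≡ 1 (mod 11), but 12² = 144 ≡ 12 (mod 33), not 1.

(←) This fails: take k = 10. Then 10² = 100 ≡ 1 (mod 33), yet 10 ≡ 10 (mod 11), not 1.

(⇒) fails and (⇐) fails.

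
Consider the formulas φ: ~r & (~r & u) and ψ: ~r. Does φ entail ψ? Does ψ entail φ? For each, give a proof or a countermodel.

Forward direction. Assume the antecedent. If u is true, the antecedent forces (u = T, r = F), and ~r holds there. If u is false, the antecedent cannot hold. Either way ~r holds.

Converse. This fails. Under u = F, r = F, the left side is false but the right side is true.

Only the forward direction holds.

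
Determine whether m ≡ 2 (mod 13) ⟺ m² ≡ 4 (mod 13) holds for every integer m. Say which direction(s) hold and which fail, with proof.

(⇒) holds; (⇐) fails.

(⇒) Suppose m ≡ 2 (mod 13). Write m = 13j + 2. Then (13j + 2)² = 169j² + 52j + 4 = 13(13j² + 4j) + 4, so m² ≡ 4 (mod 13).

(⇐) This fails: take m = 11. Then 11² = 121 ≡ 4 (mod 13), yet 11 ≡ 11 (mod 13), not 2.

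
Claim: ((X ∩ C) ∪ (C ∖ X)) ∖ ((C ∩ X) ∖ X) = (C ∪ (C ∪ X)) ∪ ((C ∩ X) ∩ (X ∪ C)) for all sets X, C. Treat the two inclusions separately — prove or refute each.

The sets are not equal: only the forward inclusion holds.

(⊆) Let x ∈ ((X ∩ C) ∪ (C ∖ X)) ∖ ((C ∩ X) ∖ X). Then either x ∈ C and x ∉ X; or x ∈ X ∩ C. In each case x ∈ (C ∪ (C ∪ X)) ∪ ((C ∩ X) ∩ (X ∪ C)), so ((X ∩ C) ∪ (C ∖ X)) ∖ ((C ∩ X) ∖ X) ⊆ (C ∪ (C ∪ X)) ∪ ((C ∩ X) ∩ (X ∪ C)).

(⊇) This inclusion fails. Take X = {1}, C = ∅; then 1 ∈ (C ∪ (C ∪ X)) ∪ ((C ∩ X) ∩ (X ∪ C)) but 1 ∉ ((X ∩ C) ∪ (C ∖ X)) ∖ ((C ∩ X) ∖ X).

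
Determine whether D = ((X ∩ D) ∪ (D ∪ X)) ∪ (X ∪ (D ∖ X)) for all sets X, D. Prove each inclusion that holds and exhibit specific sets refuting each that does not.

(⊆) holds; (⊇) fails.

Forward inclusion. Let x ∈ D. Then either x ∈ D and x ∉ X; or x ∈ X ∩ D. In each case x ∈ ((X ∩ D) ∪ (D ∪ X)) ∪ (X ∪ (D ∖ X)), so D ⊆ ((X ∩ D) ∪ (D ∪ X)) ∪ (X ∪ (D ∖ X)).

Reverse inclusion. This inclusion fails. Take X = {1}, D = ∅; then 1 ∈ ((X ∩ D) ∪ (D ∪ X)) ∪ (X ∪ (D ∖ X)) but 1 ∉ D.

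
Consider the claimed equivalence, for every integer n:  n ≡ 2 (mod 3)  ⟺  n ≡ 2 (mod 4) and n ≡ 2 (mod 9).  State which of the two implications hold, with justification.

Converse. If n ≡ 2 (mod 4) and n ≡ 2 (mod 9), then by the Chinese remainder theorem n ≡ 2 (mod 36). Since 2 ≡ 2 (mod 3) and 3 ∣ 36, we get n ≡ 2 (mod 3).

Forward direction. This fails: n = 32 gives 32 ≡ 2 (mod 3) but 32 ≡ 0 (mod 4), so the conjunction on the right does not hold.

(⇒) fails; (⇐) holds.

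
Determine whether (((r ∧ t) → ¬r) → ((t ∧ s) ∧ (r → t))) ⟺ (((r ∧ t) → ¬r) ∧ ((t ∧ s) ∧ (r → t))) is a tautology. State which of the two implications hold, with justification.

Forward direction. This fails. Under r = T, t = T, s = F, the left side is true but the right side is false.

Converse. Assume the antecedent. If r is true, the antecedent cannot hold. If r is false, the antecedent forces (r = F, t = T, s = T), and the consequent holds there. Either way the consequent holds.

(⇒) fails; (⇐) holds.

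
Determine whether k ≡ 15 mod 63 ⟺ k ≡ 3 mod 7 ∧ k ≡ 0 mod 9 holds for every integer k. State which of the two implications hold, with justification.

(⇒) This fails: k = 15 gives 15 ≡ 15 (mod 63) but 15 ≡ 1 (mod 7), so the conjunction on the right does not hold.

(⇐) This fails: k = 45 satisfies both congruences on the right (45 ≡ 3 mod 7 and 45 ≡ 0 mod 9) yet 45 ≡ 45 (mod 63), not 15.

Neither implication holds.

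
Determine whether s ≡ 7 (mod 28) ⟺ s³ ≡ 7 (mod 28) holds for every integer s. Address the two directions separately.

Both directions hold; the statement is true.

(⇒) Suppose s ≡ 7 (mod 28). Write s = 28j + 7. Then (28j + 7)³ = 21952j³ + 16464j² + 4116j + 343 = 28(784j³ + 588j² + 147j + 12) + 7, so s³ ≡ 7 (mod 28).

(⇐) Conversely, suppose s³ ≡ 7 (mod 28). The only residue r in {0, …, 27} with r³ ≡ 7 (mod 28) is r = 7, so s ≡ 7 (mod 28).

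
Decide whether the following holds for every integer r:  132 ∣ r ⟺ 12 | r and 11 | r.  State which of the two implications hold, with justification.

[⇒] If 132 ∣ r, write r = 132q. Since 132 = 11·12, r = 12·(11q), so 12 ∣ r; and since 132 = 12·11, r = 11·(12q), so 11 ∣ r.

[⇐] Suppose 12 ∣ r and 11 ∣ r. Any common multiple of 12 and 11 is a multiple of their lcm; here gcd(12, 11) = 1, so lcm(12, 11) = 12·11 = 132, so 132 ∣ r.

Both directions hold.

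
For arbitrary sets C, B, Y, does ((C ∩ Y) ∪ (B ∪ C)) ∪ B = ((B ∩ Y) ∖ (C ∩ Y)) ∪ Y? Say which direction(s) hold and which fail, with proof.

(⊆) This inclusion fails. Take C = {1}, B = ∅, Y = ∅; then 1 ∈ ((C ∩ Y) ∪ (B ∪ C)) ∪ B but 1 ∉ ((B ∩ Y) ∖ (C ∩ Y)) ∪ Y.

(⊇) This inclusion fails. Take C = ∅, B = ∅, Y = {1}; then 1 ∈ ((B ∩ Y) ∖ (C ∩ Y)) ∪ Y but 1 ∉ ((C ∩ Y) ∪ (B ∪ C)) ∪ B.

(⊆) fails and (⊇) fails.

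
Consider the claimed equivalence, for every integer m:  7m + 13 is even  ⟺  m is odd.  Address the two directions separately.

(→) Suppose 7m + 13 is even. Since 7 is odd, 7m and m have the same parity, so 7m + 13 ≡ m + 13 (mod 2). As 13 is odd, 7m + 13 is even exactly when m is odd. Thus m is odd.

(←) Conversely, suppose m is odd; write m = 2j + 1. Then 7m + 13 = 7·(2j + 1) + 13 = 2·7j + 20, which is even.

Both directions hold; the statement is true.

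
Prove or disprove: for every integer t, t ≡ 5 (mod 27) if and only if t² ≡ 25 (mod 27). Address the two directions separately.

(→) Suppose t ≡ 5 (mod 27). Write t = 27j + 5. Then (27j + 5)² = 729j² + 270j + 25 = 27(27j² + 10j) + 25, so t² ≡ 25 (mod 27).

(←) This fails: take t = 22. Then 22² = 484 ≡ 25 (mod 27), yet 22 ≡ 22 (mod 27), not 5.

Only the forward implication holds.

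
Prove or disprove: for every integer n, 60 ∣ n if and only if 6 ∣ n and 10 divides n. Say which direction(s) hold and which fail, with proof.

(⇒) holds; (⇐) fails.

(⟸) This fails: take n = 30. Both 6 ∣ 30 and 10 ∣ 30, yet 30 is not a multiple of 60 (since 30 = 0·60 + 30), so 60 ∤ 30.

(⟹) If 60 ∣ n, write n = 60q. Since 60 = 10·6, n = 6·(10q), so 6 ∣ n; and since 60 = 6·10, n = 10·(6q), so 10 ∣ n.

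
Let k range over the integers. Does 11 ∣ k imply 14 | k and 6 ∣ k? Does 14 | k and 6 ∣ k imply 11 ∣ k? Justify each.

(⇒) fails and (⇐) fails.

Forward direction. This fails: take k = 11. Certainly 11 ∣ 11, but 14 ∤ 11.

Converse. This fails: take k = 42. Both 14 ∣ 42 and 6 ∣ 42, yet 42 is not a multiple of 11 (since 42 = 3·11 + 9), so 11 ∤ 42.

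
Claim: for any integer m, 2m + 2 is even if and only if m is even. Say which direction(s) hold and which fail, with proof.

(→) This fails: take m = 1. Then 2m + 2 = 4, which is even, yet m = 1 is odd, not even.

(←) Suppose m is even. Since 2 is even, 2m is even for every m, so 2m + 2 has the same parity as 2, which is even. Hence 2m + 2 is even.

The forward direction fails; the converse holds.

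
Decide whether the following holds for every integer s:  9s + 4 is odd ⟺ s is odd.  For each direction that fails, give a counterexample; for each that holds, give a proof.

Both implications hold.

(→) Suppose 9s + 4 is odd. Since 9 is odd, 9s and s have the same parity, so 9s + 4 ≡ s + 4 (mod 2). As 4 is even, 9s + 4 is odd exactly when s is odd. Thus s is odd.

(←) Conversely, suppose s is odd; write s = 2j + 1. Then 9s + 4 = 9·(2j + 1) + 4 = 2·9j + 13, which is odd.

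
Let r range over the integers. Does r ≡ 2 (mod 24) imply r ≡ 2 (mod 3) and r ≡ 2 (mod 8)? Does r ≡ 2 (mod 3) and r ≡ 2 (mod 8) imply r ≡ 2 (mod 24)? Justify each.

[⇒] Suppose r ≡ 2 (mod 24); write r = 24j + 2. Since 3 ∣ 24, reducing mod 3 gives r ≡ 2 (mod 3); since 8 ∣ 24, reducing mod 8 gives r ≡ 2 (mod 8).

[⇐] Conversely, if r ≡ 2 (mod 3) and r ≡ 2 (mod 8), then by the Chinese remainder theorem r ≡ 2 (mod 24). This is exactly r ≡ 2 (mod 24).

Both directions hold; the statement is true.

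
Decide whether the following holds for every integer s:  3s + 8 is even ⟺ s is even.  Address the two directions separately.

[⇐] Suppose s is even; write s = 2j. Then 3s + 8 = 3·(2j) + 8 = 2·3j + 8, which is even.

[⇒] Suppose 3s + 8 is even. Since 3 is odd, 3s and s have the same parity, so 3s + 8 ≡ s + 8 (mod 2). As 8 is even, 3s + 8 is even exactly when s is even. Thus s is even.

Both directions hold.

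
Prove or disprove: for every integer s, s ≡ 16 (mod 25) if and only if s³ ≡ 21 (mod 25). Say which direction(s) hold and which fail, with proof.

Both implications hold.

(⇒) Suppose s ≡ 16 (mod 25). Write s = 25j + 16. Then (25j + 16)³ = 15625j³ + 30000j² + 19200j + 4096 = 25(625j³ + 1200j² + 768j + 163) + 21, so s³ ≡ 21 (mod 25).

(⇐) Conversely, suppose s³ ≡ 21 (mod 25). The only residue r in {0, …, 24} with r³ ≡ 21 (mod 25) is r = 16, so s ≡ 16 (mod 25).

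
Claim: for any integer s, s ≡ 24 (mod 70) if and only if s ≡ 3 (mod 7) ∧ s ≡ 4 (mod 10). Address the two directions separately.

The biconditional holds.

(⟹) Suppose s ≡ 24 (mod 70); write s = 70j + 24. Since 7 ∣ 70, reducing mod 7 gives s ≡ 24 ≡ 3 (mod 7); since 10 ∣ 70, reducing mod 10 gives s ≡ 24 ≡ 4 (mod 10).

(⟸) Conversely, if s ≡ 3 (mod 7) and s ≡ 4 (mod 10), then by the Chinese remainder theorem s ≡ 24 (mod 70). This is exactly s ≡ 24 (mod 70).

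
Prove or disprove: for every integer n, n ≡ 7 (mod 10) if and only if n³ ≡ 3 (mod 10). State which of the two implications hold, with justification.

Both directions hold.

[⇒] Suppose n ≡ 7 (mod 10). Write n = 10j + 7. Then (10j + 7)³ = 1000j³ + 2100j² + 1470j + 343 = 10(100j³ + 210j² + 147j + 34) + 3, so n³ ≡ 3 (mod 10).

[⇐] Conversely, suppose n³ ≡ 3 (mod 10). The only residue r in {0, …, 9} with r³ ≡ 3 (mod 10) is r = 7, so n ≡ 7 (mod 10).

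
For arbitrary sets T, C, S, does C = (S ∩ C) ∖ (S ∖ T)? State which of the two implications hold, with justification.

The sets are not equal: only the reverse inclusion holds.

(⊆) This inclusion fails. Take T = ∅, C = {1}, S = ∅; then 1 ∈ C but 1 ∉ (S ∩ C) ∖ (S ∖ T).

(⊇) Let x ∈ (S ∩ C) ∖ (S ∖ T). Then x ∈ T ∩ C ∩ S, from which x ∈ C.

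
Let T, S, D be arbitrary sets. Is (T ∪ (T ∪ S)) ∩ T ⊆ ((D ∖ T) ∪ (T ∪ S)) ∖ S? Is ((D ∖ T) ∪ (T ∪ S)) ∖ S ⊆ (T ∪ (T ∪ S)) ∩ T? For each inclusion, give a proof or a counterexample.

(⊆) fails and (⊇) fails.

(⊆) This inclusion fails. Take T = {1}, S = {1}, D = ∅; then 1 ∈ (T ∪ (T ∪ S)) ∩ T but 1 ∉ ((D ∖ T) ∪ (T ∪ S)) ∖ S.

(⊇) This inclusion fails. Take T = ∅, S = ∅, D = {1}; then 1 ∈ ((D ∖ T) ∪ (T ∪ S)) ∖ S but 1 ∉ (T ∪ (T ∪ S)) ∩ T.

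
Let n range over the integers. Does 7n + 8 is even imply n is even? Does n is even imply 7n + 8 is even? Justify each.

Both directions hold; the statement is true.

(⟹) Suppose 7n + 8 is even. Since 7 is odd, 7n and n have the same parity, so 7n + 8 ≡ n + 8 (mod 2). As 8 is even, 7n + 8 is even exactly when n is even. Thus n is even.

(⟸) Conversely, suppose n is even; write n = 2j. Then 7n + 8 = 7·(2j) + 8 = 2·7j + 8, which is even.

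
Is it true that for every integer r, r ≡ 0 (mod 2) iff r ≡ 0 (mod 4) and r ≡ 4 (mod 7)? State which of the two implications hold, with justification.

The forward direction fails; the converse holds.

(⟸) If r ≡ 0 (mod 4) and r ≡ 4 (mod 7), then by the Chinese remainder theorem r ≡ 4 (mod 28). Since 4 ≡ 0 (mod 2) and 2 ∣ 28, we get r ≡ 0 (mod 2).

(⟹) This fails: r = 0 gives 0 ≡ 0 (mod 2) but 0 ≡ 0 (mod 7), so the conjunction on the right does not hold.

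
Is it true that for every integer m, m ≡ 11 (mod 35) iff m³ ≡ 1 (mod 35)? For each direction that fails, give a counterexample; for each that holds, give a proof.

(⇒) holds; (⇐) fails.

(←) This fails: take m = 1. Then 1³ = 1 ≡ 1 (mod 35), yet 1 ≡ 1 (mod 35), not 11.

(→) Suppose m ≡ 11 (mod 35). Write m = 35j + 11. Then (35j + 11)³ = 42875j³ + 40425j² + 12705j + 1331 = 35(1225j³ + 1155j² + 363j + 38) + 1, so m³ ≡ 1 (mod 35).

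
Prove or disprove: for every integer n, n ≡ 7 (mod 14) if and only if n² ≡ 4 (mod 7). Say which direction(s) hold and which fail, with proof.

(⟹) This fails: take n = 7. Then 7 ≡ 7 (mod 14), but 7² = 49 ≡ 0 (mod 7), not 4.

(⟸) This fails: take n = 2. Then 2² = 4 ≡ 4 (mod 7), yet 2 ≡ 2 (mod 14), not 7.

Both directions fail.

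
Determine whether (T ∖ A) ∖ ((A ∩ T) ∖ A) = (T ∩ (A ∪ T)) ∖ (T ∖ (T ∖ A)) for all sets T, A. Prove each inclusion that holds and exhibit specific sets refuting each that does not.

(⟸) Let x ∈ (T ∩ (A ∪ T)) ∖ (T ∖ (T ∖ A)). Then x ∈ T and x ∉ A, from which x ∈ (T ∖ A) ∖ ((A ∩ T) ∖ A).

(⟹) Let x ∈ (T ∖ A) ∖ ((A ∩ T) ∖ A). Then x ∈ T and x ∉ A, from which x ∈ (T ∩ (A ∪ T)) ∖ (T ∖ (T ∖ A)).

Both inclusions hold; the sets are equal.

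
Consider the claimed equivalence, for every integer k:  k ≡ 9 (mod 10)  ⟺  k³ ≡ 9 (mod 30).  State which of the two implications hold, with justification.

Forward direction. This fails: take k = 19. Then 19 ≡ 9 (mod 10), but 19³ = 6859 ≡ 19 (mod 30), not 9.

Converse. The residues r modulo 30 with r³ ≡ 9 (mod 30) are exactly {9}, and each is ≡ 9 (mod 10).

Only the reverse direction holds.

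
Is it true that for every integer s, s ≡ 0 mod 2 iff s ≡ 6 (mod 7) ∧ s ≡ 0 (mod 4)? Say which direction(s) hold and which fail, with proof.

(⇒) fails; (⇐) holds.

[⇒] This fails: s = 0 gives 0 ≡ 0 (mod 2) but 0 ≡ 0 (mod 7), so the conjunction on the right does not hold.

[⇐] Conversely, if s ≡ 6 (mod 7) and s ≡ 0 (mod 4), then by the Chinese remainder theorem s ≡ 20 (mod 28). Since 20 ≡ 0 (mod 2) and 2 ∣ 28, we get s ≡ 0 (mod 2).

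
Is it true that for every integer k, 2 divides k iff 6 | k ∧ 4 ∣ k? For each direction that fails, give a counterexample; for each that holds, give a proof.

(⇒) This fails: take k = 2. Certainly 2 ∣ 2, but 6 ∤ 2.

(⇐) Suppose 6 ∣ k and 4 ∣ k. Any common multiple of 6 and 4 is a multiple of their lcm; here lcm(6, 4) = 6·4/gcd(6, 4) = 24/2 = 12, so 12 ∣ k. Since 2 ∣ 12, it follows that 2 ∣ k.

(⇒) fails; (⇐) holds.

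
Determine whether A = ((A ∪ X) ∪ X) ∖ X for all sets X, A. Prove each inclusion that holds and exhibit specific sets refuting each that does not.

(⊆) fails; (⊇) holds.

(⊆) This inclusion fails. Take X = {1}, A = {1}; then 1 ∈ A but 1 ∉ ((A ∪ X) ∪ X) ∖ X.

(⊇) Let x ∈ ((A ∪ X) ∪ X) ∖ X. Then x ∈ A and x ∉ X, from which x ∈ A.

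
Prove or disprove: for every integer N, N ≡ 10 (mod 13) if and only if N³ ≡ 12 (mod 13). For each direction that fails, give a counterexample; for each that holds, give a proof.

(⇒) holds; (⇐) fails.

(⟹) Suppose N ≡ 10 (mod 13). Write N = 13j + 10. Then (13j + 10)³ = 2197j³ + 5070j² + 3900j + 1000 = 13(169j³ + 390j² + 300j + 76) + 12, so N³ ≡ 12 (mod 13).

(⟸) This fails: take N = 4. Then 4³ = 64 ≡ 12 (mod 13), yet 4 ≡ 4 (mod 13), not 10.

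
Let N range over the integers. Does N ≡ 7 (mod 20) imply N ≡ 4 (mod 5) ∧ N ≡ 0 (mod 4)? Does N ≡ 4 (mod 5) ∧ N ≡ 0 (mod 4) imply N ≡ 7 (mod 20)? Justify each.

Both directions fail.

[⇒] This fails: N = 7 gives 7 ≡ 7 (mod 20) but 7 ≡ 2 (mod 5), so the conjunction on the right does not hold.

[⇐] This fails: N = 4 satisfies both congruences on the right (4 ≡ 4 mod 5 and 4 ≡ 0 mod 4) yet 4 ≡ 4 (mod 20), not 7.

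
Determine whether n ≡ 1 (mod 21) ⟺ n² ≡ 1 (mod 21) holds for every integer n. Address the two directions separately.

(⇒) Suppose n ≡ 1 (mod 21). Write n = 21j + 1. Then (21j + 1)² = 441j² + 42j + 1 = 21(21j² + 2j) + 1, so n² ≡ 1 (mod 21).

(⇐) This fails: take n = 8. Then 8² = 64 ≡ 1 (mod 21), yet 8 ≡ 8 (mod 21), not 1.

Only the forward implication holds.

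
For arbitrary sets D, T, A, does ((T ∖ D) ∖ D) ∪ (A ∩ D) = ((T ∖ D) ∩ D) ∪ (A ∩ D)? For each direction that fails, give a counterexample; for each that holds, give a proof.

The sets are not equal: only the reverse inclusion holds.

(⊆) This inclusion fails. Take D = ∅, T = {1}, A = ∅; then 1 ∈ ((T ∖ D) ∖ D) ∪ (A ∩ D) but 1 ∉ ((T ∖ D) ∩ D) ∪ (A ∩ D).

(⊇) Let x ∈ ((T ∖ D) ∩ D) ∪ (A ∩ D). Then either x ∈ D ∩ A and x ∉ T; or x ∈ D ∩ T ∩ A. In each case x ∈ ((T ∖ D) ∖ D) ∪ (A ∩ D), so ((T ∖ D) ∩ D) ∪ (A ∩ D) ⊆ ((T ∖ D) ∖ D) ∪ (A ∩ D).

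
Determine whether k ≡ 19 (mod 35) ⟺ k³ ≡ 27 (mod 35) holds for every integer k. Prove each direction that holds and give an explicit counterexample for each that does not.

Neither implication holds.

[⇒] This fails: take k = 19. Then 19 ≡ 19 (mod 35), but 19³ = 6859 ≡ 34 (mod 35), not 27.

[⇐] This fails: take k = 3. Then 3³ = 27 ≡ 27 (mod 35), yet 3 ≡ 3 (mod 35), not 19.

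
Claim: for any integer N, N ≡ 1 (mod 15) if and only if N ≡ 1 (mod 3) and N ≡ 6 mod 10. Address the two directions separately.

Only the reverse direction holds.

(→) This fails: N = 1 gives 1 ≡ 1 (mod 15) but 1 ≡ 1 (mod 10), so the conjunction on the right does not hold.

(←) Conversely, if N ≡ 1 (mod 3) and N ≡ 6 (mod 10), then by the Chinese remainder theorem N ≡ 16 (mod 30). Since 16 ≡ 1 (mod 15) and 15 ∣ 30, we get N ≡ 1 (mod 15).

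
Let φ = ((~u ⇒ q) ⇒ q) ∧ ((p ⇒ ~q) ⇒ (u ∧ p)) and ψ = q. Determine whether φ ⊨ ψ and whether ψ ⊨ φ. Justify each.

(⇒) Assume the antecedent. If p is true, the antecedent forces (p = T, u = F, q = T) or (p = T, u = T, q = T), and q holds there. If p is false, the antecedent cannot hold. Either way q holds.

(⇐) This fails. Under p = F, u = F, q = T, the left side is false but the right side is true.

Only the forward implication holds.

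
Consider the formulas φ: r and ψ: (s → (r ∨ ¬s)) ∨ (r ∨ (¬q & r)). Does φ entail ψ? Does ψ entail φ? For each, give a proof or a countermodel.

Only the forward direction holds.

(⟹) Assume the antecedent. If r is true, the consequent reduces to true regardless of the other variables. If r is false, the antecedent cannot hold. Either way the consequent holds.

(⟸) This fails. Under r = F, q = F, s = F, the left side is false but the right side is true.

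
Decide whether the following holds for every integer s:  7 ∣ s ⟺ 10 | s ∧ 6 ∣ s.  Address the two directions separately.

Forward direction. This fails: take s = 7. Certainly 7 ∣ 7, but 10 ∤ 7.

Converse. This fails: take s = 30. Both 10 ∣ 30 and 6 ∣ 30, yet 30 is not a multiple of 7 (since 30 = 4·7 + 2), so 7 ∤ 30.

Both directions fail.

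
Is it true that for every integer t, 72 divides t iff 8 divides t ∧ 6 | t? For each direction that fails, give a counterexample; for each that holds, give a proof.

Only the forward implication holds.

(⟸) This fails: take t = 24. Both 8 ∣ 24 and 6 ∣ 24, yet 24 is not a multiple of 72 (since 24 = 0·72 + 24), so 72 ∤ 24.

(⟹) If 72 ∣ t, write t = 72q. Since 72 = 9·8, t = 8·(9q), so 8 ∣ t; and since 72 = 12·6, t = 6·(12q), so 6 ∣ t.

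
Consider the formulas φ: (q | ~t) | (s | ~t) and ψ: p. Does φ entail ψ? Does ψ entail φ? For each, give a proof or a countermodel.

Both directions fail.

(→) This fails. Under q = F, s = F, p = F, t = F, the left side is true but the right side is false.

(←) This fails. Under q = F, s = F, p = T, t = T, the left side is false but the right side is true.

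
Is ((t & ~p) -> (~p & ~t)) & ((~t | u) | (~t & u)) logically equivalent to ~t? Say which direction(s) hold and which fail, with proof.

Only the reverse direction holds.

(→) This fails. Under p = T, u = T, t = T, the left side is true but the right side is false.

(←) Assume the antecedent. If p is true, the antecedent forces (p = T, u = F, t = F) or (p = T, u = T, t = F), and the consequent holds there. If p is false, the antecedent forces (p = F, u = F, t = F) or (p = F, u = T, t = F), and the consequent holds there. Either way the consequent holds.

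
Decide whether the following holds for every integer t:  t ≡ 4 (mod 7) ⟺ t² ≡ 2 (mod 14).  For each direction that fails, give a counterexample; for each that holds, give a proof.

Forward direction. This fails: take t = 11. Then 11 ≡ 4 (mod 7), but 11² = 121 ≡ 9 (mod 14), not 2.

Converse. This fails: take t = 10. Then 10² = 100 ≡ 2 (mod 14), yet 10 ≡ 3 (mod 7), not 4.

Both directions fail.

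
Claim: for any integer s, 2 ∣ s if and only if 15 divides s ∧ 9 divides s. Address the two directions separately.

(⟹) This fails: take s = 2. Certainly 2 ∣ 2, but 15 ∤ 2.

(⟸) This fails: take s = 45. Both 15 ∣ 45 and 9 ∣ 45, yet 45 is not a multiple of 2 (since 45 = 22·2 + 1), so 2 ∤ 45.

Neither direction holds.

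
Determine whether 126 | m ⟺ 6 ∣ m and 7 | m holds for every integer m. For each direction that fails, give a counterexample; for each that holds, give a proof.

(⇒) If 126 ∣ m, write m = 126q. Since 126 = 21·6, m = 6·(21q), so 6 ∣ m; and since 126 = 18·7, m = 7·(18q), so 7 ∣ m.

(⇐) This fails: take m = 42. Both 6 ∣ 42 and 7 ∣ 42, yet 42 is not a multiple of 126 (since 42 = 0·126 + 42), so 126 ∤ 42.

(⇒) holds; (⇐) fails.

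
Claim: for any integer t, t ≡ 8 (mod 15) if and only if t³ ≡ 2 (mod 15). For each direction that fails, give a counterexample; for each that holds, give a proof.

The biconditional holds.

(⟹) Suppose t ≡ 8 (mod 15). Write t = 15j + 8. Then (15j + 8)³ = 3375j³ + 5400j² + 2880j + 512 = 15(225j³ + 360j² + 192j + 34) + 2, so t³ ≡ 2 (mod 15).

(⟸) Conversely, suppose t³ ≡ 2 (mod 15). The only residue r in {0, …, 14} with r³ ≡ 2 (mod 15) is r = 8, so t ≡ 8 (mod 15).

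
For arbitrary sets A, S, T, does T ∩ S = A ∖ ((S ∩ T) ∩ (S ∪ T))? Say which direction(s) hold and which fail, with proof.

(⊆) fails and (⊇) fails.

(⊆) This inclusion fails. Take A = ∅, S = {1}, T = {1}; then 1 ∈ T ∩ S but 1 ∉ A ∖ ((S ∩ T) ∩ (S ∪ T)).

(⊇) This inclusion fails. Take A = {1}, S = ∅, T = ∅; then 1 ∈ A ∖ ((S ∩ T) ∩ (S ∪ T)) but 1 ∉ T ∩ S.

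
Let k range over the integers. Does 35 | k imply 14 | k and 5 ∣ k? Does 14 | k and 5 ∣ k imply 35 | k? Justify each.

Not equivalent: only (⇐) holds.

(→) This fails: take k = 35. Certainly 35 ∣ 35, but 14 ∤ 35.

(←) Suppose 14 ∣ k and 5 ∣ k. Any common multiple of 14 and 5 is a multiple of their lcm; here gcd(14, 5) = 1, so lcm(14, 5) = 14·5 = 70, so 70 ∣ k. Since 35 ∣ 70, it follows that 35 ∣ k.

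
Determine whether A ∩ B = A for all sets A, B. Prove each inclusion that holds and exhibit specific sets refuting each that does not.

(⊆) holds; (⊇) fails.

(⊆) Let x ∈ A ∩ B. Then x ∈ A ∩ B, from which x ∈ A.

(⊇) This inclusion fails. Take A = {1}, B = ∅; then 1 ∈ A but 1 ∉ A ∩ B.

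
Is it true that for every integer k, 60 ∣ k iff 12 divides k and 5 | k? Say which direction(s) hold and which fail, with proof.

(→) If 60 ∣ k, write k = 60q. Since 60 = 5·12, k = 12·(5q), so 12 ∣ k; and since 60 = 12·5, k = 5·(12q), so 5 ∣ k.

(←) Suppose 12 ∣ k and 5 ∣ k. Any common multiple of 12 and 5 is a multiple of their lcm; here gcd(12, 5) = 1, so lcm(12, 5) = 12·5 = 60, so 60 ∣ k.

Both directions hold.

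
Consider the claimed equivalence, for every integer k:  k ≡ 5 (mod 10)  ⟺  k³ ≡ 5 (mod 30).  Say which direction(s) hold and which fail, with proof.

Only the reverse direction holds.

(→) This fails: take k = 15. Then 15 ≡ 5 (mod 10), but 15³ = 3375 ≡ 15 (mod 30), not 5.

(←) Conversely, the residues r modulo 30 with r³ ≡ 5 (mod 30) are exactly {5}, and each is ≡ 5 (mod 10).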